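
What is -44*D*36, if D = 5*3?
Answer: -23760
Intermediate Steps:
D = 15
-44*D*36 = -44*15*36 = -660*36 = -23760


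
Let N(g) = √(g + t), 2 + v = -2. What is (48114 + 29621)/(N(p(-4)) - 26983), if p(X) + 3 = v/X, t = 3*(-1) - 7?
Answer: -2097523505/728082301 - 155470*I*√3/728082301 ≈ -2.8809 - 0.00036985*I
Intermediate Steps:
v = -4 (v = -2 - 2 = -4)
t = -10 (t = -3 - 7 = -10)
p(X) = -3 - 4/X
N(g) = √(-10 + g) (N(g) = √(g - 10) = √(-10 + g))
(48114 + 29621)/(N(p(-4)) - 26983) = (48114 + 29621)/(√(-10 + (-3 - 4/(-4))) - 26983) = 77735/(√(-10 + (-3 - 4*(-¼))) - 26983) = 77735/(√(-10 + (-3 + 1)) - 26983) = 77735/(√(-10 - 2) - 26983) = 77735/(√(-12) - 26983) = 77735/(2*I*√3 - 26983) = 77735/(-26983 + 2*I*√3)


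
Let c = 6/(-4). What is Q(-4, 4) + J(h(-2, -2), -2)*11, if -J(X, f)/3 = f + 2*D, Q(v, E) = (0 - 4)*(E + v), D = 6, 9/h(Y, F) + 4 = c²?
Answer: -330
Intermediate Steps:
c = -3/2 (c = 6*(-¼) = -3/2 ≈ -1.5000)
h(Y, F) = -36/7 (h(Y, F) = 9/(-4 + (-3/2)²) = 9/(-4 + 9/4) = 9/(-7/4) = 9*(-4/7) = -36/7)
Q(v, E) = -4*E - 4*v (Q(v, E) = -4*(E + v) = -4*E - 4*v)
J(X, f) = -36 - 3*f (J(X, f) = -3*(f + 2*6) = -3*(f + 12) = -3*(12 + f) = -36 - 3*f)
Q(-4, 4) + J(h(-2, -2), -2)*11 = (-4*4 - 4*(-4)) + (-36 - 3*(-2))*11 = (-16 + 16) + (-36 + 6)*11 = 0 - 30*11 = 0 - 330 = -330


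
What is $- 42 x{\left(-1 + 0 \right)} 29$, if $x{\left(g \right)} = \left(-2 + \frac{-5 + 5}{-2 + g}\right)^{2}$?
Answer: $-4872$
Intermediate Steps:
$x{\left(g \right)} = 4$ ($x{\left(g \right)} = \left(-2 + \frac{0}{-2 + g}\right)^{2} = \left(-2 + 0\right)^{2} = \left(-2\right)^{2} = 4$)
$- 42 x{\left(-1 + 0 \right)} 29 = \left(-42\right) 4 \cdot 29 = \left(-168\right) 29 = -4872$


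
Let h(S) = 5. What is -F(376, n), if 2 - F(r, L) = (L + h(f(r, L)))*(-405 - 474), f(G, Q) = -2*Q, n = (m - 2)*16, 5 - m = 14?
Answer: 150307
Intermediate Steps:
m = -9 (m = 5 - 1*14 = 5 - 14 = -9)
n = -176 (n = (-9 - 2)*16 = -11*16 = -176)
F(r, L) = 4397 + 879*L (F(r, L) = 2 - (L + 5)*(-405 - 474) = 2 - (5 + L)*(-879) = 2 - (-4395 - 879*L) = 2 + (4395 + 879*L) = 4397 + 879*L)
-F(376, n) = -(4397 + 879*(-176)) = -(4397 - 154704) = -1*(-150307) = 150307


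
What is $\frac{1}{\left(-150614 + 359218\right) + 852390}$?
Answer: $\frac{1}{1060994} \approx 9.4251 \cdot 10^{-7}$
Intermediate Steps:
$\frac{1}{\left(-150614 + 359218\right) + 852390} = \frac{1}{208604 + 852390} = \frac{1}{1060994}$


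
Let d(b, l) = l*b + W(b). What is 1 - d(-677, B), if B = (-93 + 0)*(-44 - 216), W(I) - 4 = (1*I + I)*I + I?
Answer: 15453876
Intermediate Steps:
W(I) = 4 + I + 2*I² (W(I) = 4 + ((1*I + I)*I + I) = 4 + ((I + I)*I + I) = 4 + ((2*I)*I + I) = 4 + (2*I² + I) = 4 + (I + 2*I²) = 4 + I + 2*I²)
B = 24180 (B = -93*(-260) = 24180)
d(b, l) = 4 + b + 2*b² + b*l (d(b, l) = l*b + (4 + b + 2*b²) = b*l + (4 + b + 2*b²) = 4 + b + 2*b² + b*l)
1 - d(-677, B) = 1 - (4 - 677 + 2*(-677)² - 677*24180) = 1 - (4 - 677 + 2*458329 - 16369860) = 1 - (4 - 677 + 916658 - 16369860) = 1 - 1*(-15453875) = 1 + 15453875 = 15453876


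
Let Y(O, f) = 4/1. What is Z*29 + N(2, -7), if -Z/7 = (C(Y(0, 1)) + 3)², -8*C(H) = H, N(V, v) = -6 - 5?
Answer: -5119/4 ≈ -1279.8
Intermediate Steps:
Y(O, f) = 4 (Y(O, f) = 4*1 = 4)
N(V, v) = -11
C(H) = -H/8
Z = -175/4 (Z = -7*(-⅛*4 + 3)² = -7*(-½ + 3)² = -7*(5/2)² = -7*25/4 = -175/4 ≈ -43.750)
Z*29 + N(2, -7) = -175/4*29 - 11 = -5075/4 - 11 = -5119/4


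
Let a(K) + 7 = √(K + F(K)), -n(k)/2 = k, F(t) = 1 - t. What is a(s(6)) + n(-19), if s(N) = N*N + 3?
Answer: 32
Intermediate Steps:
n(k) = -2*k
s(N) = 3 + N² (s(N) = N² + 3 = 3 + N²)
a(K) = -6 (a(K) = -7 + √(K + (1 - K)) = -7 + √1 = -7 + 1 = -6)
a(s(6)) + n(-19) = -6 - 2*(-19) = -6 + 38 = 32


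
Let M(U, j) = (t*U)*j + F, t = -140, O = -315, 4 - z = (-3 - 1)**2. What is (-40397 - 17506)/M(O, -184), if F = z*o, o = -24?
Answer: 19301/2704704 ≈ 0.0071361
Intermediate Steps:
z = -12 (z = 4 - (-3 - 1)**2 = 4 - 1*(-4)**2 = 4 - 1*16 = 4 - 16 = -12)
F = 288 (F = -12*(-24) = 288)
M(U, j) = 288 - 140*U*j (M(U, j) = (-140*U)*j + 288 = -140*U*j + 288 = 288 - 140*U*j)
(-40397 - 17506)/M(O, -184) = (-40397 - 17506)/(288 - 140*(-315)*(-184)) = -57903/(288 - 8114400) = -57903/(-8114112) = -57903*(-1/8114112) = 19301/2704704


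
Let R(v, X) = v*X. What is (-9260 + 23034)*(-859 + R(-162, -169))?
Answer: 365272706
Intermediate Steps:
R(v, X) = X*v
(-9260 + 23034)*(-859 + R(-162, -169)) = (-9260 + 23034)*(-859 - 169*(-162)) = 13774*(-859 + 27378) = 13774*26519 = 365272706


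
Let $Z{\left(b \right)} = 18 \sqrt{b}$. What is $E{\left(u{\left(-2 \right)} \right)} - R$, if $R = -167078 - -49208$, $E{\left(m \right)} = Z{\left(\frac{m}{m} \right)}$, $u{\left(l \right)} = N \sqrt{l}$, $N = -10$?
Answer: $117888$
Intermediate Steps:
$u{\left(l \right)} = - 10 \sqrt{l}$
$E{\left(m \right)} = 18$ ($E{\left(m \right)} = 18 \sqrt{\frac{m}{m}} = 18 \sqrt{1} = 18 \cdot 1 = 18$)
$R = -117870$ ($R = -167078 + 49208 = -117870$)
$E{\left(u{\left(-2 \right)} \right)} - R = 18 - -117870 = 18 + 117870 = 117888$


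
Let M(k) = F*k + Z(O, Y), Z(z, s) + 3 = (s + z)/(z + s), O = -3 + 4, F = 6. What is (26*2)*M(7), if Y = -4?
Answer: 2080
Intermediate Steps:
O = 1
Z(z, s) = -2 (Z(z, s) = -3 + (s + z)/(z + s) = -3 + (s + z)/(s + z) = -3 + 1 = -2)
M(k) = -2 + 6*k (M(k) = 6*k - 2 = -2 + 6*k)
(26*2)*M(7) = (26*2)*(-2 + 6*7) = 52*(-2 + 42) = 52*40 = 2080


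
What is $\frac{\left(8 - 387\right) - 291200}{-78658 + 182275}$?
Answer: $- \frac{97193}{34539} \approx -2.814$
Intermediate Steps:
$\frac{\left(8 - 387\right) - 291200}{-78658 + 182275} = \frac{\left(8 - 387\right) - 291200}{103617} = \left(-379 - 291200\right) \frac{1}{103617} = \left(-291579\right) \frac{1}{103617} = - \frac{97193}{34539}$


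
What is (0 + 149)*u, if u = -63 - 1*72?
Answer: -20115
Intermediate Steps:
u = -135 (u = -63 - 72 = -135)
(0 + 149)*u = (0 + 149)*(-135) = 149*(-135) = -20115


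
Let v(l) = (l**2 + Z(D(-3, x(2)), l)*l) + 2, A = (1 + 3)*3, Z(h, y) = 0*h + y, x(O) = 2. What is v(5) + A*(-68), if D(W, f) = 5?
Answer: -764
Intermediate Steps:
Z(h, y) = y (Z(h, y) = 0 + y = y)
A = 12 (A = 4*3 = 12)
v(l) = 2 + 2*l**2 (v(l) = (l**2 + l*l) + 2 = (l**2 + l**2) + 2 = 2*l**2 + 2 = 2 + 2*l**2)
v(5) + A*(-68) = (2 + 2*5**2) + 12*(-68) = (2 + 2*25) - 816 = (2 + 50) - 816 = 52 - 816 = -764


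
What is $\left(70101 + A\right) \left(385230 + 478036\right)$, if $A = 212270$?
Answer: $243761283686$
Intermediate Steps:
$\left(70101 + A\right) \left(385230 + 478036\right) = \left(70101 + 212270\right) \left(385230 + 478036\right) = 282371 \cdot 863266 = 243761283686$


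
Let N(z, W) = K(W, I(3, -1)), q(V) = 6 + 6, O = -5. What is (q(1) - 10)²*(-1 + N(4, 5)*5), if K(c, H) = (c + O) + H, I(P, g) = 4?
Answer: 76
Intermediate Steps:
q(V) = 12
K(c, H) = -5 + H + c (K(c, H) = (c - 5) + H = (-5 + c) + H = -5 + H + c)
N(z, W) = -1 + W (N(z, W) = -5 + 4 + W = -1 + W)
(q(1) - 10)²*(-1 + N(4, 5)*5) = (12 - 10)²*(-1 + (-1 + 5)*5) = 2²*(-1 + 4*5) = 4*(-1 + 20) = 4*19 = 76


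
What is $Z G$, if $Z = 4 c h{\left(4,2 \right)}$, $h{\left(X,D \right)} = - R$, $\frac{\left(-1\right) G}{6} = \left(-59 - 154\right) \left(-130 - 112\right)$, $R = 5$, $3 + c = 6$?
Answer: $18556560$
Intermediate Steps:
$c = 3$ ($c = -3 + 6 = 3$)
$G = -309276$ ($G = - 6 \left(-59 - 154\right) \left(-130 - 112\right) = - 6 \left(\left(-213\right) \left(-242\right)\right) = \left(-6\right) 51546 = -309276$)
$h{\left(X,D \right)} = -5$ ($h{\left(X,D \right)} = \left(-1\right) 5 = -5$)
$Z = -60$ ($Z = 4 \cdot 3 \left(-5\right) = 12 \left(-5\right) = -60$)
$Z G = \left(-60\right) \left(-309276\right) = 18556560$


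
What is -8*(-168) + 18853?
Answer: 20197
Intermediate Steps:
-8*(-168) + 18853 = 1344 + 18853 = 20197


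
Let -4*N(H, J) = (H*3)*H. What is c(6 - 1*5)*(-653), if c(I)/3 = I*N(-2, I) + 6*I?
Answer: -5877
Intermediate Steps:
N(H, J) = -3*H²/4 (N(H, J) = -H*3*H/4 = -3*H*H/4 = -3*H²/4)
c(I) = 9*I (c(I) = 3*(I*(-¾*(-2)²) + 6*I) = 3*(I*(-¾*4) + 6*I) = 3*(I*(-3) + 6*I) = 3*(-3*I + 6*I) = 3*(3*I) = 9*I)
c(6 - 1*5)*(-653) = (9*(6 - 1*5))*(-653) = (9*(6 - 5))*(-653) = (9*1)*(-653) = 9*(-653) = -5877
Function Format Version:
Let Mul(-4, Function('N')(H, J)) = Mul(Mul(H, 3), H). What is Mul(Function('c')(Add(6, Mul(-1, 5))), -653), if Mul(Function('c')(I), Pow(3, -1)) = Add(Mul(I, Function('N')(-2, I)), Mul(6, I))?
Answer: -5877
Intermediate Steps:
Function('N')(H, J) = Mul(Rational(-3, 4), Pow(H, 2)) (Function('N')(H, J) = Mul(Rational(-1, 4), Mul(Mul(H, 3), H)) = Mul(Rational(-1, 4), Mul(Mul(3, H), H)) = Mul(Rational(-1, 4), Mul(3, Pow(H, 2))) = Mul(Rational(-3, 4), Pow(H, 2)))
Function('c')(I) = Mul(9, I) (Function('c')(I) = Mul(3, Add(Mul(I, Mul(Rational(-3, 4), Pow(-2, 2))), Mul(6, I))) = Mul(3, Add(Mul(I, Mul(Rational(-3, 4), 4)), Mul(6, I))) = Mul(3, Add(Mul(I, -3), Mul(6, I))) = Mul(3, Add(Mul(-3, I), Mul(6, I))) = Mul(3, Mul(3, I)) = Mul(9, I))
Mul(Function('c')(Add(6, Mul(-1, 5))), -653) = Mul(Mul(9, Add(6, Mul(-1, 5))), -653) = Mul(Mul(9, Add(6, -5)), -653) = Mul(Mul(9, 1), -653) = Mul(9, -653) = -5877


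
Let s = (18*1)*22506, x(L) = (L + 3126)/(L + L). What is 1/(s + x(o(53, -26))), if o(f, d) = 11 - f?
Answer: 7/2835499 ≈ 2.4687e-6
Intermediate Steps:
x(L) = (3126 + L)/(2*L) (x(L) = (3126 + L)/((2*L)) = (3126 + L)*(1/(2*L)) = (3126 + L)/(2*L))
s = 405108 (s = 18*22506 = 405108)
1/(s + x(o(53, -26))) = 1/(405108 + (3126 + (11 - 1*53))/(2*(11 - 1*53))) = 1/(405108 + (3126 + (11 - 53))/(2*(11 - 53))) = 1/(405108 + (½)*(3126 - 42)/(-42)) = 1/(405108 + (½)*(-1/42)*3084) = 1/(405108 - 257/7) = 1/(2835499/7) = 7/2835499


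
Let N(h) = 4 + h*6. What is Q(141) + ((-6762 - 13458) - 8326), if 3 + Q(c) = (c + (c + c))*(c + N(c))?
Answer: 390644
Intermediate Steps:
N(h) = 4 + 6*h
Q(c) = -3 + 3*c*(4 + 7*c) (Q(c) = -3 + (c + (c + c))*(c + (4 + 6*c)) = -3 + (c + 2*c)*(4 + 7*c) = -3 + (3*c)*(4 + 7*c) = -3 + 3*c*(4 + 7*c))
Q(141) + ((-6762 - 13458) - 8326) = (-3 + 12*141 + 21*141²) + ((-6762 - 13458) - 8326) = (-3 + 1692 + 21*19881) + (-20220 - 8326) = (-3 + 1692 + 417501) - 28546 = 419190 - 28546 = 390644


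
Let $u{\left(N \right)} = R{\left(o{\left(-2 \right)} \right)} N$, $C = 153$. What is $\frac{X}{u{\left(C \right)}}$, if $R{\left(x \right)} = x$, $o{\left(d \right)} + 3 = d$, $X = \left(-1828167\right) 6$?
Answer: $\frac{1218778}{85} \approx 14339.0$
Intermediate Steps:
$X = -10969002$
$o{\left(d \right)} = -3 + d$
$u{\left(N \right)} = - 5 N$ ($u{\left(N \right)} = \left(-3 - 2\right) N = - 5 N$)
$\frac{X}{u{\left(C \right)}} = - \frac{10969002}{\left(-5\right) 153} = - \frac{10969002}{-765} = \left(-10969002\right) \left(- \frac{1}{765}\right) = \frac{1218778}{85}$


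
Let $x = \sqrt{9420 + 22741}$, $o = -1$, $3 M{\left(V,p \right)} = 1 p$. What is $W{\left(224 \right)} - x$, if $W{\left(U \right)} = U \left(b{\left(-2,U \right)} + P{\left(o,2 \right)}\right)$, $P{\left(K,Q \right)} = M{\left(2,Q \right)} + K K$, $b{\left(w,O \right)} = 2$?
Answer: $\frac{2464}{3} - \sqrt{32161} \approx 642.0$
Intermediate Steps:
$M{\left(V,p \right)} = \frac{p}{3}$ ($M{\left(V,p \right)} = \frac{1 p}{3} = \frac{p}{3}$)
$P{\left(K,Q \right)} = K^{2} + \frac{Q}{3}$ ($P{\left(K,Q \right)} = \frac{Q}{3} + K K = \frac{Q}{3} + K^{2} = K^{2} + \frac{Q}{3}$)
$x = \sqrt{32161} \approx 179.33$
$W{\left(U \right)} = \frac{11 U}{3}$ ($W{\left(U \right)} = U \left(2 + \left(\left(-1\right)^{2} + \frac{1}{3} \cdot 2\right)\right) = U \left(2 + \left(1 + \frac{2}{3}\right)\right) = U \left(2 + \frac{5}{3}\right) = U \frac{11}{3} = \frac{11 U}{3}$)
$W{\left(224 \right)} - x = \frac{11}{3} \cdot 224 - \sqrt{32161} = \frac{2464}{3} - \sqrt{32161}$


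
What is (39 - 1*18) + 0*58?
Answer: 21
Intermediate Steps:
(39 - 1*18) + 0*58 = (39 - 18) + 0 = 21 + 0 = 21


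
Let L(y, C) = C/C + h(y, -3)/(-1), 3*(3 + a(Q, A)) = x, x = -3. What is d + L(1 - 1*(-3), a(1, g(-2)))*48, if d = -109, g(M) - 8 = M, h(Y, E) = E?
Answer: 83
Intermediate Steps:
g(M) = 8 + M
a(Q, A) = -4 (a(Q, A) = -3 + (⅓)*(-3) = -3 - 1 = -4)
L(y, C) = 4 (L(y, C) = C/C - 3/(-1) = 1 - 3*(-1) = 1 + 3 = 4)
d + L(1 - 1*(-3), a(1, g(-2)))*48 = -109 + 4*48 = -109 + 192 = 83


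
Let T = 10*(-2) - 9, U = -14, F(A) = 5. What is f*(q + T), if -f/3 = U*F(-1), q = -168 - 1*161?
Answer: -75180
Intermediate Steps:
q = -329 (q = -168 - 161 = -329)
f = 210 (f = -(-42)*5 = -3*(-70) = 210)
T = -29 (T = -20 - 9 = -29)
f*(q + T) = 210*(-329 - 29) = 210*(-358) = -75180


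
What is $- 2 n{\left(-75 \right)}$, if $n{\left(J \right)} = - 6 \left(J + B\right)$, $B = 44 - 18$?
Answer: $-588$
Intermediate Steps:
$B = 26$ ($B = 44 - 18 = 26$)
$n{\left(J \right)} = -156 - 6 J$ ($n{\left(J \right)} = - 6 \left(J + 26\right) = - 6 \left(26 + J\right) = -156 - 6 J$)
$- 2 n{\left(-75 \right)} = - 2 \left(-156 - -450\right) = - 2 \left(-156 + 450\right) = \left(-2\right) 294 = -588$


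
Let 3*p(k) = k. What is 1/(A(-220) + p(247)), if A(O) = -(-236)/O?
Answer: 165/13408 ≈ 0.012306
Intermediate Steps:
p(k) = k/3
A(O) = 236/O
1/(A(-220) + p(247)) = 1/(236/(-220) + (⅓)*247) = 1/(236*(-1/220) + 247/3) = 1/(-59/55 + 247/3) = 1/(13408/165) = 165/13408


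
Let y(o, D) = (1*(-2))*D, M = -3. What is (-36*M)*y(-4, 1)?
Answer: -216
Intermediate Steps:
y(o, D) = -2*D
(-36*M)*y(-4, 1) = (-36*(-3))*(-2*1) = 108*(-2) = -216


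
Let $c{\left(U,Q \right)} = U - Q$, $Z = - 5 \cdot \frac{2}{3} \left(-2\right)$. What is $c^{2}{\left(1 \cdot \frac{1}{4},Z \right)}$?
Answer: $\frac{5929}{144} \approx 41.174$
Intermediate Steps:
$Z = \frac{20}{3}$ ($Z = - 5 \cdot 2 \cdot \frac{1}{3} \left(-2\right) = \left(-5\right) \frac{2}{3} \left(-2\right) = \left(- \frac{10}{3}\right) \left(-2\right) = \frac{20}{3} \approx 6.6667$)
$c^{2}{\left(1 \cdot \frac{1}{4},Z \right)} = \left(1 \cdot \frac{1}{4} - \frac{20}{3}\right)^{2} = \left(\frac{1}{4} - \frac{20}{3}\right)^{2} = \left(- \frac{77}{12}\right)^{2} = \frac{5929}{144}$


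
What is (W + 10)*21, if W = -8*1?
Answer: 42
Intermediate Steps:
W = -8
(W + 10)*21 = (-8 + 10)*21 = 2*21 = 42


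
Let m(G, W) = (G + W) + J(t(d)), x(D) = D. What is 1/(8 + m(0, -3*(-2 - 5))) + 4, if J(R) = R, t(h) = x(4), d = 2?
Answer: 133/33 ≈ 4.0303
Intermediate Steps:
t(h) = 4
m(G, W) = 4 + G + W (m(G, W) = (G + W) + 4 = 4 + G + W)
1/(8 + m(0, -3*(-2 - 5))) + 4 = 1/(8 + (4 + 0 - 3*(-2 - 5))) + 4 = 1/(8 + (4 + 0 - 3*(-7))) + 4 = 1/(8 + (4 + 0 + 21)) + 4 = 1/(8 + 25) + 4 = 1/33 + 4 = 133/33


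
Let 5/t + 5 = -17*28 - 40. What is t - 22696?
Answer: -11824621/521 ≈ -22696.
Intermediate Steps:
t = -5/521 (t = 5/(-5 + (-17*28 - 40)) = 5/(-5 + (-476 - 40)) = 5/(-5 - 516) = 5/(-521) = 5*(-1/521) = -5/521 ≈ -0.0095969)
t - 22696 = -5/521 - 22696 = -11824621/521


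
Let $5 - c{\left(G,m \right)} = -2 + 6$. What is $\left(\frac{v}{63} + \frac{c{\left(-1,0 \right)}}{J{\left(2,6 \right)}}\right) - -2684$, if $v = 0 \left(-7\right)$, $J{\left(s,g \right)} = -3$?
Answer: $\frac{8051}{3} \approx 2683.7$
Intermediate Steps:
$c{\left(G,m \right)} = 1$ ($c{\left(G,m \right)} = 5 - \left(-2 + 6\right) = 5 - 4 = 1$)
$v = 0$
$\left(\frac{v}{63} + \frac{c{\left(-1,0 \right)}}{J{\left(2,6 \right)}}\right) - -2684 = \left(\frac{0}{63} + 1 \frac{1}{-3}\right) - -2684 = \left(0 \cdot \frac{1}{63} + 1 \left(- \frac{1}{3}\right)\right) + 2684 = \left(0 - \frac{1}{3}\right) + 2684 = - \frac{1}{3} + 2684 = \frac{8051}{3}$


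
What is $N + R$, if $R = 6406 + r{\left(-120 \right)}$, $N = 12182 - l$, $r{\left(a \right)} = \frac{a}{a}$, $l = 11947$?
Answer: $6642$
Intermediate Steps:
$r{\left(a \right)} = 1$
$N = 235$ ($N = 12182 - 11947 = 235$)
$R = 6407$ ($R = 6406 + 1 = 6407$)
$N + R = 235 + 6407 = 6642$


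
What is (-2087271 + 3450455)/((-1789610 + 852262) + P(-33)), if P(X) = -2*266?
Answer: -170398/117235 ≈ -1.4535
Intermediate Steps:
P(X) = -532
(-2087271 + 3450455)/((-1789610 + 852262) + P(-33)) = (-2087271 + 3450455)/((-1789610 + 852262) - 532) = 1363184/(-937348 - 532) = 1363184/(-937880) = 1363184*(-1/937880) = -170398/117235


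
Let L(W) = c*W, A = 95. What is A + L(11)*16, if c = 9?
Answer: 1679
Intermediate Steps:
L(W) = 9*W
A + L(11)*16 = 95 + (9*11)*16 = 95 + 99*16 = 95 + 1584 = 1679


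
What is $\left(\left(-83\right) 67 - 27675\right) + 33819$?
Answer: $583$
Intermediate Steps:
$\left(\left(-83\right) 67 - 27675\right) + 33819 = \left(-5561 - 27675\right) + 33819 = -33236 + 33819 = 583$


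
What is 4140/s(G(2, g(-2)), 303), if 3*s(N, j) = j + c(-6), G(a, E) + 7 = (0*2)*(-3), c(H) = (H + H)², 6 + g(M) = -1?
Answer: 4140/149 ≈ 27.785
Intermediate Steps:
g(M) = -7 (g(M) = -6 - 1 = -7)
c(H) = 4*H² (c(H) = (2*H)² = 4*H²)
G(a, E) = -7 (G(a, E) = -7 + (0*2)*(-3) = -7 + 0*(-3) = -7 + 0 = -7)
s(N, j) = 48 + j/3 (s(N, j) = (j + 4*(-6)²)/3 = (j + 4*36)/3 = (j + 144)/3 = (144 + j)/3 = 48 + j/3)
4140/s(G(2, g(-2)), 303) = 4140/(48 + (⅓)*303) = 4140/(48 + 101) = 4140/149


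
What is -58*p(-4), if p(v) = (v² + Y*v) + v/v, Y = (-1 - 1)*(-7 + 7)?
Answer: -986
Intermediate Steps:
Y = 0 (Y = -2*0 = 0)
p(v) = 1 + v² (p(v) = (v² + 0*v) + v/v = (v² + 0) + 1 = v² + 1 = 1 + v²)
-58*p(-4) = -58*(1 + (-4)²) = -58*(1 + 16) = -58*17 = -986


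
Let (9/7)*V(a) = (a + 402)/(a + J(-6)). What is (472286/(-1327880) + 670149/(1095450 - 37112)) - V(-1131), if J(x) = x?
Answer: -1549809193577/7008237924260 ≈ -0.22114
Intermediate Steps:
V(a) = 7*(402 + a)/(9*(-6 + a)) (V(a) = 7*((a + 402)/(a - 6))/9 = 7*((402 + a)/(-6 + a))/9 = 7*(402 + a)/(9*(-6 + a)))
(472286/(-1327880) + 670149/(1095450 - 37112)) - V(-1131) = (472286/(-1327880) + 670149/(1095450 - 37112)) - 7*(402 - 1131)/(9*(-6 - 1131)) = (472286*(-1/1327880) + 670149/1058338) - 7*(-729)/(9*(-1137)) = (-236143/663940 + 670149*(1/1058338)) - 7*(-1)*(-729)/(9*1137) = (-236143/663940 + 35271/55702) - 1*189/379 = 5132095177/18491392940 - 189/379 = -1549809193577/7008237924260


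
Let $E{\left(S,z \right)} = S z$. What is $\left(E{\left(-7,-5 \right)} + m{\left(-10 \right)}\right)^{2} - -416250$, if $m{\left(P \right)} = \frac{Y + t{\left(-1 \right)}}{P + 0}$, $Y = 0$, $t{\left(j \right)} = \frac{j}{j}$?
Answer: $\frac{41746801}{100} \approx 4.1747 \cdot 10^{5}$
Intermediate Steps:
$t{\left(j \right)} = 1$
$m{\left(P \right)} = \frac{1}{P}$ ($m{\left(P \right)} = \frac{0 + 1}{P + 0} = 1 \frac{1}{P} = \frac{1}{P}$)
$\left(E{\left(-7,-5 \right)} + m{\left(-10 \right)}\right)^{2} - -416250 = \left(\left(-7\right) \left(-5\right) + \frac{1}{-10}\right)^{2} - -416250 = \left(35 - \frac{1}{10}\right)^{2} + 416250 = \left(\frac{349}{10}\right)^{2} + 416250 = \frac{121801}{100} + 416250 = \frac{41746801}{100}$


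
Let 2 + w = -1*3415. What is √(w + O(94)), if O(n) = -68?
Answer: I*√3485 ≈ 59.034*I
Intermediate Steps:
w = -3417 (w = -2 - 1*3415 = -2 - 3415 = -3417)
√(w + O(94)) = √(-3417 - 68) = √(-3485) = I*√3485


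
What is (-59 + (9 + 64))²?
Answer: 196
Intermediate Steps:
(-59 + (9 + 64))² = (-59 + 73)² = 14² = 196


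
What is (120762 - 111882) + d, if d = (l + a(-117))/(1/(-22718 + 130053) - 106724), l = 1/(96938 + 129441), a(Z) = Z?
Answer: 23027808612048253850/2593221370398281 ≈ 8880.0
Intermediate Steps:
l = 1/226379 ≈ 4.4174e-6
d = 2842911518570/2593221370398281 (d = (1/226379 - 117)/(1/(-22718 + 130053) - 106724) = -26486342/(226379*(1/107335 - 106724)) = -26486342/(226379*(-11455220539/107335)) = -26486342/226379*(-107335/11455220539) = 2842911518570/2593221370398281 ≈ 0.0010963)
(120762 - 111882) + d = (120762 - 111882) + 2842911518570/2593221370398281 = 8880 + 2842911518570/2593221370398281 = 23027808612048253850/2593221370398281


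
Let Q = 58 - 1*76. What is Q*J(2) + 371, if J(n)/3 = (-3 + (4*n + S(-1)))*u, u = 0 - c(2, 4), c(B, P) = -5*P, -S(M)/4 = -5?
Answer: -26629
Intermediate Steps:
S(M) = 20 (S(M) = -4*(-5) = 20)
u = 20 (u = 0 - (-5)*4 = 0 - 1*(-20) = 0 + 20 = 20)
Q = -18 (Q = 58 - 76 = -18)
J(n) = 1020 + 240*n (J(n) = 3*((-3 + (4*n + 20))*20) = 3*((-3 + (20 + 4*n))*20) = 3*((17 + 4*n)*20) = 3*(340 + 80*n) = 1020 + 240*n)
Q*J(2) + 371 = -18*(1020 + 240*2) + 371 = -18*(1020 + 480) + 371 = -18*1500 + 371 = -27000 + 371 = -26629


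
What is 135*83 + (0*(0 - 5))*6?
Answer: 11205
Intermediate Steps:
135*83 + (0*(0 - 5))*6 = 11205 + (0*(-5))*6 = 11205 + 0*6 = 11205 + 0 = 11205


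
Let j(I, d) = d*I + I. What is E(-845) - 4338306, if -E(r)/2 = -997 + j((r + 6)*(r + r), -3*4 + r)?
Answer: 2423125608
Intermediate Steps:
j(I, d) = I + I*d (j(I, d) = I*d + I = I + I*d)
E(r) = 1994 - 4*r*(-11 + r)*(6 + r) (E(r) = -2*(-997 + ((r + 6)*(r + r))*(1 + (-3*4 + r))) = -2*(-997 + ((6 + r)*(2*r))*(1 + (-12 + r))) = -2*(-997 + (2*r*(6 + r))*(-11 + r)) = -2*(-997 + 2*r*(-11 + r)*(6 + r)) = 1994 - 4*r*(-11 + r)*(6 + r))
E(-845) - 4338306 = (1994 - 4*(-845)*(-11 - 845)*(6 - 845)) - 4338306 = (1994 - 4*(-845)*(-856)*(-839)) - 4338306 = (1994 + 2427461920) - 4338306 = 2427463914 - 4338306 = 2423125608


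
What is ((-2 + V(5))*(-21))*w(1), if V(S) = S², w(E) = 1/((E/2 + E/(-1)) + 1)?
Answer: -966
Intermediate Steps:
w(E) = 1/(1 - E/2) (w(E) = 1/((E*(½) + E*(-1)) + 1) = 1/((E/2 - E) + 1) = 1/(-E/2 + 1) = 1/(1 - E/2))
((-2 + V(5))*(-21))*w(1) = ((-2 + 5²)*(-21))*(-2/(-2 + 1)) = ((-2 + 25)*(-21))*(-2/(-1)) = (23*(-21))*(-2*(-1)) = -483*2 = -966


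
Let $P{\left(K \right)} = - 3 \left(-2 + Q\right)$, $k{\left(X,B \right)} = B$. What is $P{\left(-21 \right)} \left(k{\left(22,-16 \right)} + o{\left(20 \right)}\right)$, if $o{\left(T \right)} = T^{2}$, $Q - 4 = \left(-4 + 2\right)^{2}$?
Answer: $-6912$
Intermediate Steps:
$Q = 8$ ($Q = 4 + \left(-4 + 2\right)^{2} = 4 + \left(-2\right)^{2} = 4 + 4 = 8$)
$P{\left(K \right)} = -18$ ($P{\left(K \right)} = - 3 \left(-2 + 8\right) = \left(-3\right) 6 = -18$)
$P{\left(-21 \right)} \left(k{\left(22,-16 \right)} + o{\left(20 \right)}\right) = - 18 \left(-16 + 20^{2}\right) = - 18 \left(-16 + 400\right) = \left(-18\right) 384 = -6912$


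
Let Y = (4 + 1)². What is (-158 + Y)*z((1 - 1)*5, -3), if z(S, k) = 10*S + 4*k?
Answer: 1596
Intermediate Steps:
z(S, k) = 4*k + 10*S
Y = 25 (Y = 5² = 25)
(-158 + Y)*z((1 - 1)*5, -3) = (-158 + 25)*(4*(-3) + 10*((1 - 1)*5)) = -133*(-12 + 10*(0*5)) = -133*(-12 + 10*0) = -133*(-12 + 0) = -133*(-12) = 1596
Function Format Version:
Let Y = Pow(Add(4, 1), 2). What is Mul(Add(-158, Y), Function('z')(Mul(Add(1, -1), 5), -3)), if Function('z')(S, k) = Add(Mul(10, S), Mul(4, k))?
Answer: 1596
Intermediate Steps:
Function('z')(S, k) = Add(Mul(4, k), Mul(10, S))
Y = 25 (Y = Pow(5, 2) = 25)
Mul(Add(-158, Y), Function('z')(Mul(Add(1, -1), 5), -3)) = Mul(Add(-158, 25), Add(Mul(4, -3), Mul(10, Mul(Add(1, -1), 5)))) = Mul(-133, Add(-12, Mul(10, Mul(0, 5)))) = Mul(-133, Add(-12, Mul(10, 0))) = Mul(-133, Add(-12, 0)) = Mul(-133, -12) = 1596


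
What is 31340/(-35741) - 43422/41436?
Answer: -475091657/246827346 ≈ -1.9248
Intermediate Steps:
31340/(-35741) - 43422/41436 = 31340*(-1/35741) - 43422*1/41436 = -31340/35741 - 7237/6906 = -475091657/246827346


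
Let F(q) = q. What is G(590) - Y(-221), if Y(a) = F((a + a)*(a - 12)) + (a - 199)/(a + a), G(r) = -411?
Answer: -22850947/221 ≈ -1.0340e+5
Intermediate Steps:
Y(a) = (-199 + a)/(2*a) + 2*a*(-12 + a) (Y(a) = (a + a)*(a - 12) + (a - 199)/(a + a) = (2*a)*(-12 + a) + (-199 + a)/((2*a)) = 2*a*(-12 + a) + (-199 + a)*(1/(2*a)) = 2*a*(-12 + a) + (-199 + a)/(2*a) = (-199 + a)/(2*a) + 2*a*(-12 + a))
G(590) - Y(-221) = -411 - (-199 - 221*(1 + 4*(-221)*(-12 - 221)))/(2*(-221)) = -411 - (-1)*(-199 - 221*(1 + 4*(-221)*(-233)))/(2*221) = -411 - (-1)*(-199 - 221*(1 + 205972))/(2*221) = -411 - (-1)*(-199 - 221*205973)/(2*221) = -411 - (-1)*(-199 - 45520033)/(2*221) = -411 - (-1)*(-45520232)/(2*221) = -411 - 1*22760116/221 = -411 - 22760116/221 = -22850947/221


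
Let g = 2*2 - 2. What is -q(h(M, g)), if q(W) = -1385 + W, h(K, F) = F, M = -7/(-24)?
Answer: 1383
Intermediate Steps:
g = 2 (g = 4 - 2 = 2)
M = 7/24 (M = -7*(-1/24) = 7/24 ≈ 0.29167)
-q(h(M, g)) = -(-1385 + 2) = -1*(-1383) = 1383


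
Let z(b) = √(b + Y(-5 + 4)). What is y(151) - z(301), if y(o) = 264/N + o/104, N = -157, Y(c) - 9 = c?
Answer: -3749/16328 - √309 ≈ -17.808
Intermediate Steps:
Y(c) = 9 + c
y(o) = -264/157 + o/104 (y(o) = 264/(-157) + o/104 = 264*(-1/157) + o*(1/104) = -264/157 + o/104)
z(b) = √(8 + b) (z(b) = √(b + (9 + (-5 + 4))) = √(b + (9 - 1)) = √(b + 8) = √(8 + b))
y(151) - z(301) = (-264/157 + (1/104)*151) - √(8 + 301) = (-264/157 + 151/104) - √309 = -3749/16328 - √309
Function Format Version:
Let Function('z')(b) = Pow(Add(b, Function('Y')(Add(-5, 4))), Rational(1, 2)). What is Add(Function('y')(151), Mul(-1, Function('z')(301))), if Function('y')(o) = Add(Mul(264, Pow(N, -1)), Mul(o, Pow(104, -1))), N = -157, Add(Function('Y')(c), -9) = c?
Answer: Add(Rational(-3749, 16328), Mul(-1, Pow(309, Rational(1, 2)))) ≈ -17.808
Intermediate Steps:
Function('Y')(c) = Add(9, c)
Function('y')(o) = Add(Rational(-264, 157), Mul(Rational(1, 104), o)) (Function('y')(o) = Add(Mul(264, Pow(-157, -1)), Mul(o, Pow(104, -1))) = Add(Mul(264, Rational(-1, 157)), Mul(o, Rational(1, 104))) = Add(Rational(-264, 157), Mul(Rational(1, 104), o)))
Function('z')(b) = Pow(Add(8, b), Rational(1, 2)) (Function('z')(b) = Pow(Add(b, Add(9, Add(-5, 4))), Rational(1, 2)) = Pow(Add(b, Add(9, -1)), Rational(1, 2)) = Pow(Add(b, 8), Rational(1, 2)) = Pow(Add(8, b), Rational(1, 2)))
Add(Function('y')(151), Mul(-1, Function('z')(301))) = Add(Add(Rational(-264, 157), Mul(Rational(1, 104), 151)), Mul(-1, Pow(Add(8, 301), Rational(1, 2)))) = Add(Add(Rational(-264, 157), Rational(151, 104)), Mul(-1, Pow(309, Rational(1, 2)))) = Add(Rational(-3749, 16328), Mul(-1, Pow(309, Rational(1, 2))))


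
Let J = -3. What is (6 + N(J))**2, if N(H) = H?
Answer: 9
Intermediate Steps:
(6 + N(J))**2 = (6 - 3)**2 = 3**2 = 9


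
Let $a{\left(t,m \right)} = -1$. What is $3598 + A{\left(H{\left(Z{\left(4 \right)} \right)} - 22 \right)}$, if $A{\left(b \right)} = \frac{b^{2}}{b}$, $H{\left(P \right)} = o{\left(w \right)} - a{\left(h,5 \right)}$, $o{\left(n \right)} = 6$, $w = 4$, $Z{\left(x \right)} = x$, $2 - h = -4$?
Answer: $3583$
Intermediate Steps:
$h = 6$ ($h = 2 - -4 = 2 + 4 = 6$)
$H{\left(P \right)} = 7$ ($H{\left(P \right)} = 6 - -1 = 6 + 1 = 7$)
$A{\left(b \right)} = b$
$3598 + A{\left(H{\left(Z{\left(4 \right)} \right)} - 22 \right)} = 3598 + \left(7 - 22\right) = 3598 - 15 = 3583$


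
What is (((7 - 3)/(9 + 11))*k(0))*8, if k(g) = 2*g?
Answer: 0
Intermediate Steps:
(((7 - 3)/(9 + 11))*k(0))*8 = (((7 - 3)/(9 + 11))*(2*0))*8 = ((4/20)*0)*8 = ((4*(1/20))*0)*8 = ((1/5)*0)*8 = 0*8 = 0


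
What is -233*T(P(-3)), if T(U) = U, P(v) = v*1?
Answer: 699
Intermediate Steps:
P(v) = v
-233*T(P(-3)) = -233*(-3) = 699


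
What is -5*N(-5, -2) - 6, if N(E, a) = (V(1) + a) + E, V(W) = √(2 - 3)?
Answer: 29 - 5*I ≈ 29.0 - 5.0*I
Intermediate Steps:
V(W) = I (V(W) = √(-1) = I)
N(E, a) = I + E + a (N(E, a) = (I + a) + E = I + E + a)
-5*N(-5, -2) - 6 = -5*(I - 5 - 2) - 6 = -5*(-7 + I) - 6 = (35 - 5*I) - 6 = 29 - 5*I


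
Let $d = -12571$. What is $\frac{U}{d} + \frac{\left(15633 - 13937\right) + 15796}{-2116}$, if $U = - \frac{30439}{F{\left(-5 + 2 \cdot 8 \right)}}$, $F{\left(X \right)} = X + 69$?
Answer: $- \frac{4381736409}{532004720} \approx -8.2363$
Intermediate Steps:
$F{\left(X \right)} = 69 + X$
$U = - \frac{30439}{80}$ ($U = - \frac{30439}{69 + \left(-5 + 2 \cdot 8\right)} = - \frac{30439}{69 + \left(-5 + 16\right)} = - \frac{30439}{69 + 11} = - \frac{30439}{80} \approx -380.49$)
$\frac{U}{d} + \frac{\left(15633 - 13937\right) + 15796}{-2116} = - \frac{30439}{80 \left(-12571\right)} + \frac{\left(15633 - 13937\right) + 15796}{-2116} = \left(- \frac{30439}{80}\right) \left(- \frac{1}{12571}\right) + \left(1696 + 15796\right) \left(- \frac{1}{2116}\right) = \frac{30439}{1005680} + 17492 \left(- \frac{1}{2116}\right) = \frac{30439}{1005680} - \frac{4373}{529} = - \frac{4381736409}{532004720}$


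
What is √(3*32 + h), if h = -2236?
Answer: 2*I*√535 ≈ 46.26*I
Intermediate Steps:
√(3*32 + h) = √(3*32 - 2236) = √(96 - 2236) = √(-2140) = 2*I*√535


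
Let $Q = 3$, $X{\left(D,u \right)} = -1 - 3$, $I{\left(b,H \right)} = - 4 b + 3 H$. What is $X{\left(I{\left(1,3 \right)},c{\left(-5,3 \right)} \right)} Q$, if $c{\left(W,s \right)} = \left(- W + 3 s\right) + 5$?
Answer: $-12$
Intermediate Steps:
$c{\left(W,s \right)} = 5 - W + 3 s$
$X{\left(D,u \right)} = -4$
$X{\left(I{\left(1,3 \right)},c{\left(-5,3 \right)} \right)} Q = \left(-4\right) 3 = -12$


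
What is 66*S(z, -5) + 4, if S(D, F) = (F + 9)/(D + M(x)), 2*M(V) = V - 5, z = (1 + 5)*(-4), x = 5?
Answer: -7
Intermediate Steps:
z = -24 (z = 6*(-4) = -24)
M(V) = -5/2 + V/2 (M(V) = (V - 5)/2 = (-5 + V)/2 = -5/2 + V/2)
S(D, F) = (9 + F)/D (S(D, F) = (F + 9)/(D + (-5/2 + (½)*5)) = (9 + F)/(D + (-5/2 + 5/2)) = (9 + F)/(D + 0) = (9 + F)/D)
66*S(z, -5) + 4 = 66*((9 - 5)/(-24)) + 4 = 66*(-1/24*4) + 4 = 66*(-⅙) + 4 = -11 + 4 = -7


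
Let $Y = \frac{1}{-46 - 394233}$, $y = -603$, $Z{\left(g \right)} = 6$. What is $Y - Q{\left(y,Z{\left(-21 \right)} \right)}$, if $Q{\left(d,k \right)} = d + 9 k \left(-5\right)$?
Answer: $\frac{344205566}{394279} \approx 873.0$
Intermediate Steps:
$Q{\left(d,k \right)} = d - 45 k$
$Y = - \frac{1}{394279}$ ($Y = \frac{1}{-394279} = - \frac{1}{394279} \approx -2.5363 \cdot 10^{-6}$)
$Y - Q{\left(y,Z{\left(-21 \right)} \right)} = - \frac{1}{394279} - \left(-603 - 270\right) = - \frac{1}{394279} - -873 = - \frac{1}{394279} + 873 = \frac{344205566}{394279}$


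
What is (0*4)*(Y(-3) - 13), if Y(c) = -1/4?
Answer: 0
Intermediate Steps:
Y(c) = -1/4 (Y(c) = -1*1/4 = -1/4)
(0*4)*(Y(-3) - 13) = (0*4)*(-1/4 - 13) = 0*(-53/4) = 0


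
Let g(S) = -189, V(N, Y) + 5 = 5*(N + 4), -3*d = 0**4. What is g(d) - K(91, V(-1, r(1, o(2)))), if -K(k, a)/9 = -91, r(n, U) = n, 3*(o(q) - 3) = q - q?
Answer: -1008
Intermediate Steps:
d = 0 (d = -1/3*0**4 = -1/3*0 = 0)
o(q) = 3 (o(q) = 3 + (q - q)/3 = 3 + (1/3)*0 = 3 + 0 = 3)
V(N, Y) = 15 + 5*N (V(N, Y) = -5 + 5*(N + 4) = -5 + 5*(4 + N) = -5 + (20 + 5*N) = 15 + 5*N)
K(k, a) = 819 (K(k, a) = -9*(-91) = 819)
g(d) - K(91, V(-1, r(1, o(2)))) = -189 - 1*819 = -189 - 819 = -1008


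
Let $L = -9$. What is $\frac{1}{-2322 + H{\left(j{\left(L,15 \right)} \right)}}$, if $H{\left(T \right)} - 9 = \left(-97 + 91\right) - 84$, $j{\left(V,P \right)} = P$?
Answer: $- \frac{1}{2403} \approx -0.00041615$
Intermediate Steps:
$H{\left(T \right)} = -81$ ($H{\left(T \right)} = 9 + \left(\left(-97 + 91\right) - 84\right) = 9 - 90 = -81$)
$\frac{1}{-2322 + H{\left(j{\left(L,15 \right)} \right)}} = \frac{1}{-2322 - 81} = \frac{1}{-2403} = - \frac{1}{2403}$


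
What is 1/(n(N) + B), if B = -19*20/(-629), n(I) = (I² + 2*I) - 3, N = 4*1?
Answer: 629/13589 ≈ 0.046287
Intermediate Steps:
N = 4
n(I) = -3 + I² + 2*I
B = 380/629 (B = -380*(-1/629) = 380/629 ≈ 0.60413)
1/(n(N) + B) = 1/((-3 + 4² + 2*4) + 380/629) = 1/((-3 + 16 + 8) + 380/629) = 1/(21 + 380/629) = 1/(13589/629) = 629/13589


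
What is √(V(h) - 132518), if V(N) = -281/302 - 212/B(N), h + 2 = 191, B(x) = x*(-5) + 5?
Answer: I*√667462381144330/70970 ≈ 364.03*I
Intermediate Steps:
B(x) = 5 - 5*x (B(x) = -5*x + 5 = 5 - 5*x)
h = 189 (h = -2 + 191 = 189)
V(N) = -281/302 - 212/(5 - 5*N)
√(V(h) - 132518) = √((65429 - 1405*189)/(1510*(-1 + 189)) - 132518) = √((1/1510)*(65429 - 265545)/188 - 132518) = √((1/1510)*(1/188)*(-200116) - 132518) = √(-50029/70970 - 132518) = √(-9404852489/70970) = I*√667462381144330/70970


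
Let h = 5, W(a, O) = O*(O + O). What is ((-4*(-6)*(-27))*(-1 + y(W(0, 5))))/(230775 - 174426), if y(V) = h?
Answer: -96/2087 ≈ -0.045999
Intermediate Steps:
W(a, O) = 2*O² (W(a, O) = O*(2*O) = 2*O²)
y(V) = 5
((-4*(-6)*(-27))*(-1 + y(W(0, 5))))/(230775 - 174426) = ((-4*(-6)*(-27))*(-1 + 5))/(230775 - 174426) = ((24*(-27))*4)/56349 = -648*4*(1/56349) = -2592*1/56349 = -96/2087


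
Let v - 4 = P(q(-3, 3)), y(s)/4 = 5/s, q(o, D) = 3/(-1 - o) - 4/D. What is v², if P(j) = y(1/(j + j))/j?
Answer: 1936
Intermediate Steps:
q(o, D) = -4/D + 3/(-1 - o)
y(s) = 20/s (y(s) = 4*(5/s) = 20/s)
P(j) = 40 (P(j) = (20/(1/(j + j)))/j = (20/(1/(2*j)))/j = (20/((1/(2*j))))/j = (20*(2*j))/j = (40*j)/j = 40)
v = 44 (v = 4 + 40 = 44)
v² = 44² = 1936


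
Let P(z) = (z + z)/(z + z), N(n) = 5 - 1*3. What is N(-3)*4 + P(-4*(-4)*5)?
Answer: 9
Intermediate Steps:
N(n) = 2 (N(n) = 5 - 3 = 2)
P(z) = 1 (P(z) = (2*z)/((2*z)) = (2*z)*(1/(2*z)) = 1)
N(-3)*4 + P(-4*(-4)*5) = 2*4 + 1 = 8 + 1 = 9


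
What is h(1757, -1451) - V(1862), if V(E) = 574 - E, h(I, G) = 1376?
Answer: 2664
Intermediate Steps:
h(1757, -1451) - V(1862) = 1376 - (574 - 1*1862) = 1376 - (574 - 1862) = 1376 - 1*(-1288) = 1376 + 1288 = 2664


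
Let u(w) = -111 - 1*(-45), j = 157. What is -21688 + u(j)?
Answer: -21754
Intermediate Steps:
u(w) = -66 (u(w) = -111 + 45 = -66)
-21688 + u(j) = -21688 - 66 = -21754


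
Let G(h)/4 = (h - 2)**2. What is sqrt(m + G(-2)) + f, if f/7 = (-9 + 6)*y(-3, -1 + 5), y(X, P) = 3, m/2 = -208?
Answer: -63 + 4*I*sqrt(22) ≈ -63.0 + 18.762*I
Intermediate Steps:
m = -416 (m = 2*(-208) = -416)
G(h) = 4*(-2 + h)**2 (G(h) = 4*(h - 2)**2 = 4*(-2 + h)**2)
f = -63 (f = 7*((-9 + 6)*3) = 7*(-3*3) = 7*(-9) = -63)
sqrt(m + G(-2)) + f = sqrt(-416 + 4*(-2 - 2)**2) - 63 = sqrt(-416 + 4*(-4)**2) - 63 = sqrt(-416 + 4*16) - 63 = sqrt(-416 + 64) - 63 = sqrt(-352) - 63 = 4*I*sqrt(22) - 63 = -63 + 4*I*sqrt(22)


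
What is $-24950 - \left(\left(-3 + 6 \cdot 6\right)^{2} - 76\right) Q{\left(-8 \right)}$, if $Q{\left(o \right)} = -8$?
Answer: $-16846$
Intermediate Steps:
$-24950 - \left(\left(-3 + 6 \cdot 6\right)^{2} - 76\right) Q{\left(-8 \right)} = -24950 - \left(\left(-3 + 6 \cdot 6\right)^{2} - 76\right) \left(-8\right) = -24950 - \left(\left(-3 + 36\right)^{2} - 76\right) \left(-8\right) = -24950 - \left(33^{2} - 76\right) \left(-8\right) = -24950 - \left(1089 - 76\right) \left(-8\right) = -24950 - 1013 \left(-8\right) = -24950 - -8104 = -24950 + 8104 = -16846$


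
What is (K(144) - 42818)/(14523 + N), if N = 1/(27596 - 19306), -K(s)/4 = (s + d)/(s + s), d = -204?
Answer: -1064862935/361187013 ≈ -2.9482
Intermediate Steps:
K(s) = -2*(-204 + s)/s (K(s) = -4*(s - 204)/(s + s) = -4*(-204 + s)/(2*s) = -4*(-204 + s)*1/(2*s) = -2*(-204 + s)/s)
N = 1/8290 ≈ 0.00012063
(K(144) - 42818)/(14523 + N) = ((-2 + 408/144) - 42818)/(14523 + 1/8290) = ((-2 + 408*(1/144)) - 42818)/(120395671/8290) = ((-2 + 17/6) - 42818)*(8290/120395671) = (⅚ - 42818)*(8290/120395671) = -256903/6*8290/120395671 = -1064862935/361187013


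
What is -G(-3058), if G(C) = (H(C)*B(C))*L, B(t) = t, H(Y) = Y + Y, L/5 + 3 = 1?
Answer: 187027280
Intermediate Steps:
L = -10 (L = -15 + 5*1 = -15 + 5 = -10)
H(Y) = 2*Y
G(C) = -20*C**2 (G(C) = ((2*C)*C)*(-10) = (2*C**2)*(-10) = -20*C**2)
-G(-3058) = -(-20)*(-3058)**2 = -(-20)*9351364 = -1*(-187027280) = 187027280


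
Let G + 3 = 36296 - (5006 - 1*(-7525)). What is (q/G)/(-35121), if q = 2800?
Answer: -1400/417272601 ≈ -3.3551e-6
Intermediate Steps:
G = 23762 (G = -3 + (36296 - (5006 - 1*(-7525))) = -3 + (36296 - (5006 + 7525)) = -3 + (36296 - 1*12531) = -3 + (36296 - 12531) = -3 + 23765 = 23762)
(q/G)/(-35121) = (2800/23762)/(-35121) = (2800*(1/23762))*(-1/35121) = (1400/11881)*(-1/35121) = -1400/417272601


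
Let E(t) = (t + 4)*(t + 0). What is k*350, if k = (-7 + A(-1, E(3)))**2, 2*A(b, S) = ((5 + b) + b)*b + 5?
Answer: 12600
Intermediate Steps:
E(t) = t*(4 + t) (E(t) = (4 + t)*t = t*(4 + t))
A(b, S) = 5/2 + b*(5 + 2*b)/2 (A(b, S) = (((5 + b) + b)*b + 5)/2 = ((5 + 2*b)*b + 5)/2 = (b*(5 + 2*b) + 5)/2 = (5 + b*(5 + 2*b))/2 = 5/2 + b*(5 + 2*b)/2)
k = 36 (k = (-7 + (5/2 + (-1)**2 + (5/2)*(-1)))**2 = (-7 + (5/2 + 1 - 5/2))**2 = (-7 + 1)**2 = (-6)**2 = 36)
k*350 = 36*350 = 12600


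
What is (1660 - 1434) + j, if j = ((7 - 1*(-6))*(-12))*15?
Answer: -2114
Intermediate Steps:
j = -2340 (j = ((7 + 6)*(-12))*15 = (13*(-12))*15 = -156*15 = -2340)
(1660 - 1434) + j = (1660 - 1434) - 2340 = 226 - 2340 = -2114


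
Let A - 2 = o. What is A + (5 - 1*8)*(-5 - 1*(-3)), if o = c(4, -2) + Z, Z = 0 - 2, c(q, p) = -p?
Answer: 8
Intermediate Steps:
Z = -2
o = 0 (o = -1*(-2) - 2 = 2 - 2 = 0)
A = 2 (A = 2 + 0 = 2)
A + (5 - 1*8)*(-5 - 1*(-3)) = 2 + (5 - 1*8)*(-5 - 1*(-3)) = 2 + (5 - 8)*(-5 + 3) = 2 - 3*(-2) = 2 + 6 = 8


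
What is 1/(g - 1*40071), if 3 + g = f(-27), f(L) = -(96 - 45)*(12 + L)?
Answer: -1/39309 ≈ -2.5439e-5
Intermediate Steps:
f(L) = -612 - 51*L (f(L) = -51*(12 + L) = -(612 + 51*L) = -612 - 51*L)
g = 762 (g = -3 + (-612 - 51*(-27)) = -3 + (-612 + 1377) = -3 + 765 = 762)
1/(g - 1*40071) = 1/(762 - 1*40071) = 1/(762 - 40071) = 1/(-39309) = -1/39309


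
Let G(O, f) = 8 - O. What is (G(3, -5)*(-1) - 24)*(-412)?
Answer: 11948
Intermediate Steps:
(G(3, -5)*(-1) - 24)*(-412) = ((8 - 1*3)*(-1) - 24)*(-412) = ((8 - 3)*(-1) - 24)*(-412) = (5*(-1) - 24)*(-412) = (-5 - 24)*(-412) = -29*(-412) = 11948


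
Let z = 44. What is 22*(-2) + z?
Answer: 0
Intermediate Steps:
22*(-2) + z = 22*(-2) + 44 = -44 + 44 = 0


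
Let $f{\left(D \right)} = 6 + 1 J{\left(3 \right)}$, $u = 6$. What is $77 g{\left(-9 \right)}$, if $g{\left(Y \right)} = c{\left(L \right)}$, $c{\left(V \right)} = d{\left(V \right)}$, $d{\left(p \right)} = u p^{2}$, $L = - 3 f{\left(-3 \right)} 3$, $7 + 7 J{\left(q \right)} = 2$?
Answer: $\frac{7318674}{7} \approx 1.0455 \cdot 10^{6}$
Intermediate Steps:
$J{\left(q \right)} = - \frac{5}{7}$ ($J{\left(q \right)} = -1 + \frac{1}{7} \cdot 2 = -1 + \frac{2}{7} = - \frac{5}{7}$)
$f{\left(D \right)} = \frac{37}{7}$ ($f{\left(D \right)} = 6 + 1 \left(- \frac{5}{7}\right) = 6 - \frac{5}{7} = \frac{37}{7}$)
$L = - \frac{333}{7}$ ($L = \left(-3\right) \frac{37}{7} \cdot 3 = \left(- \frac{111}{7}\right) 3 = - \frac{333}{7} \approx -47.571$)
$d{\left(p \right)} = 6 p^{2}$
$c{\left(V \right)} = 6 V^{2}$
$g{\left(Y \right)} = \frac{665334}{49}$ ($g{\left(Y \right)} = 6 \left(- \frac{333}{7}\right)^{2} = 6 \cdot \frac{110889}{49} = \frac{665334}{49}$)
$77 g{\left(-9 \right)} = 77 \cdot \frac{665334}{49} = \frac{7318674}{7}$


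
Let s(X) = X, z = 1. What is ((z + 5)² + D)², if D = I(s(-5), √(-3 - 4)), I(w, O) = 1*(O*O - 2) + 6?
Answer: 1089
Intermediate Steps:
I(w, O) = 4 + O² (I(w, O) = 1*(O² - 2) + 6 = 1*(-2 + O²) + 6 = (-2 + O²) + 6 = 4 + O²)
D = -3 (D = 4 + (√(-3 - 4))² = 4 + (√(-7))² = 4 + (I*√7)² = 4 - 7 = -3)
((z + 5)² + D)² = ((1 + 5)² - 3)² = (6² - 3)² = (36 - 3)² = 33² = 1089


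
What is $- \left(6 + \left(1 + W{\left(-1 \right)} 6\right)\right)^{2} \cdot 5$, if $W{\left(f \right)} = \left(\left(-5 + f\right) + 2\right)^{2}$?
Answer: $-53045$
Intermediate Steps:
$W{\left(f \right)} = \left(-3 + f\right)^{2}$
$- \left(6 + \left(1 + W{\left(-1 \right)} 6\right)\right)^{2} \cdot 5 = - \left(6 + \left(1 + \left(-3 - 1\right)^{2} \cdot 6\right)\right)^{2} \cdot 5 = - \left(6 + \left(1 + \left(-4\right)^{2} \cdot 6\right)\right)^{2} \cdot 5 = - \left(6 + \left(1 + 16 \cdot 6\right)\right)^{2} \cdot 5 = - \left(6 + \left(1 + 96\right)\right)^{2} \cdot 5 = - \left(6 + 97\right)^{2} \cdot 5 = - 103^{2} \cdot 5 = \left(-1\right) 10609 \cdot 5 = \left(-10609\right) 5 = -53045$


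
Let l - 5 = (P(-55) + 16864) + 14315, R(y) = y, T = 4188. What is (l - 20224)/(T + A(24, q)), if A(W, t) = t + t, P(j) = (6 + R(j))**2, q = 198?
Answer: 13361/4584 ≈ 2.9147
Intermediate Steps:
P(j) = (6 + j)**2
A(W, t) = 2*t
l = 33585 (l = 5 + (((6 - 55)**2 + 16864) + 14315) = 5 + (((-49)**2 + 16864) + 14315) = 5 + ((2401 + 16864) + 14315) = 5 + (19265 + 14315) = 5 + 33580 = 33585)
(l - 20224)/(T + A(24, q)) = (33585 - 20224)/(4188 + 2*198) = 13361/(4188 + 396) = 13361/4584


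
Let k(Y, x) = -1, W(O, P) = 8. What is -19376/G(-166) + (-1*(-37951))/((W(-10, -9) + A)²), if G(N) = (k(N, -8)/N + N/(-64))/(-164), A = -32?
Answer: 4861630388039/3977280 ≈ 1.2224e+6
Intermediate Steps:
G(N) = 1/(164*N) + N/10496 (G(N) = (-1/N + N/(-64))/(-164) = (-1/N + N*(-1/64))*(-1/164) = (-1/N - N/64)*(-1/164) = 1/(164*N) + N/10496)
-19376/G(-166) + (-1*(-37951))/((W(-10, -9) + A)²) = -19376*(-1742336/(64 + (-166)²)) + (-1*(-37951))/((8 - 32)²) = -19376*(-1742336/(64 + 27556)) + 37951/((-24)²) = -19376/((1/10496)*(-1/166)*27620) + 37951/576 = -19376/(-6905/435584) + 37951*(1/576) = -19376*(-435584/6905) + 37951/576 = 8439875584/6905 + 37951/576 = 4861630388039/3977280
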